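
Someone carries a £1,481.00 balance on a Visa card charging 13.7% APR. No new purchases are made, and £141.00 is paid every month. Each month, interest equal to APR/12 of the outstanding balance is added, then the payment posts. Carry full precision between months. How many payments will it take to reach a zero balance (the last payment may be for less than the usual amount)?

Monthly rate r = 13.7%/12 = 1.14167% = 0.0114167.
Recurrence: B ← B·(1+r) − £141.00.
Month 1: interest £16.91; balance after payment £1,356.91.
Month 2: interest £15.49; balance after payment £1,231.40.
Closed form: n = −ln(1 − rB₀/P)/ln(1+r) = −ln(0.88008)/ln(1.01142) ≈ 11.252, so the balance reaches zero during payment 12.

12 months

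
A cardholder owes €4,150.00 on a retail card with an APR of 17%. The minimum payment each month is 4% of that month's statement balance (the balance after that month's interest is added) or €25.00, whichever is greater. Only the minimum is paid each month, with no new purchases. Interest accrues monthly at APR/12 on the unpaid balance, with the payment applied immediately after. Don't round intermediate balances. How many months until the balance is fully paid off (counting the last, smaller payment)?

102 months

Monthly rate r = 17%/12 = 1.41667% = 0.0141667.
While 4% of the post-interest balance exceeds €25.00, each month B ← (B·(1+r))·(1 − 0.04), i.e. B shrinks by the factor (1+r)·0.96 = 0.9736.
This holds for months 1–72. Entering month 73 the balance is €604.57; 4% of the post-interest balance is now below €25.00, so the flat €25.00 minimum applies from here.
From month 73 a fixed €25.00 at rate r clears €604.57 in 30 more payments. Total: 72 + 30 = 102 months.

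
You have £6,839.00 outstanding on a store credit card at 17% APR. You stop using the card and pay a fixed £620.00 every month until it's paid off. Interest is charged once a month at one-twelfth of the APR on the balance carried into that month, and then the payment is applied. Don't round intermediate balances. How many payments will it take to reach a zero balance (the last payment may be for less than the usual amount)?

13 payments

Monthly rate r = 17%/12 = 1.41667% = 0.0141667.
Recurrence: B ← B·(1+r) − £620.00.
Month 1: interest £96.89; balance after payment £6,315.89.
Month 2: interest £89.48; balance after payment £5,785.36.
Closed form: n = −ln(1 − rB₀/P)/ln(1+r) = −ln(0.84373)/ln(1.01417) ≈ 12.079, so the balance reaches zero during payment 13.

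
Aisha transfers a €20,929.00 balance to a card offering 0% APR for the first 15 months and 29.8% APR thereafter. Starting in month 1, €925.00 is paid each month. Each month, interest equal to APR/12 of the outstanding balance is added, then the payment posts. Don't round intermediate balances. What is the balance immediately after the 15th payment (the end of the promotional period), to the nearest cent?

Promo months 1–15 at r₀ = 0%/12 = 0; months 16+ at r₁ = 29.8%/12 = 0.0248333.
After month 15 (no interest yet): B = €20,929.00 − 15·€925.00 = €7,054.00.

€7,054.00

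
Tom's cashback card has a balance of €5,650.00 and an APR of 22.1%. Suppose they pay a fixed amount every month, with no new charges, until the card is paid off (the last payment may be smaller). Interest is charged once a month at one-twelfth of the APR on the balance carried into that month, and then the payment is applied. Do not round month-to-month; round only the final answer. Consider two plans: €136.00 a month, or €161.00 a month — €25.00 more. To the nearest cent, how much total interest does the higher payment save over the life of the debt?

€1,626.79

Monthly rate r = 22.1%/12 = 1.84167% = 0.0184167.
At €136.00/mo: n = ⌈−ln(1 − rB₀/P)/ln(1+r)⌉ = 80 payments (last €51.95); total interest = total paid − €5,650.00 = €5,145.95.
At €161.00/mo: 57 payments (last €153.16); total interest €3,519.16.
Interest saved = €5,145.95 − €3,519.16 = €1,626.79.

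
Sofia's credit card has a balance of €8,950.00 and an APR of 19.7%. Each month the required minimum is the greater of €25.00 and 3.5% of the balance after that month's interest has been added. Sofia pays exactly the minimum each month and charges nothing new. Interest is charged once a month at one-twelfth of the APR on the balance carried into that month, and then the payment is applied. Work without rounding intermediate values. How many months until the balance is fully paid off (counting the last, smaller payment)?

Monthly rate r = 19.7%/12 = 1.64167% = 0.0164167.
While 3.5% of the post-interest balance exceeds €25.00, each month B ← (B·(1+r))·(1 − 0.035), i.e. B shrinks by the factor (1+r)·0.965 = 0.98084.
This holds for months 1–132. Entering month 133 the balance is €696.47; 3.5% of the post-interest balance is now below €25.00, so the flat €25.00 minimum applies from here.
From month 133 a fixed €25.00 at rate r clears €696.47 in 38 more payments. Total: 132 + 38 = 170 months.

170 months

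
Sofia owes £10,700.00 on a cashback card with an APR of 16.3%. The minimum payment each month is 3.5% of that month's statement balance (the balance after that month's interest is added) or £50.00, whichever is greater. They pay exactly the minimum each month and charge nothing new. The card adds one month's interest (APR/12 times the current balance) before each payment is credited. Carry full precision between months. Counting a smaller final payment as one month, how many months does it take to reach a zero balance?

128 months

Monthly rate r = 16.3%/12 = 1.35833% = 0.0135833.
While 3.5% of the post-interest balance exceeds £50.00, each month B ← (B·(1+r))·(1 − 0.035), i.e. B shrinks by the factor (1+r)·0.965 = 0.97811.
This holds for months 1–92. Entering month 93 the balance is £1,396.26; 3.5% of the post-interest balance is now below £50.00, so the flat £50.00 minimum applies from here.
From month 93 a fixed £50.00 at rate r clears £1,396.26 in 36 more payments. Total: 92 + 36 = 128 months.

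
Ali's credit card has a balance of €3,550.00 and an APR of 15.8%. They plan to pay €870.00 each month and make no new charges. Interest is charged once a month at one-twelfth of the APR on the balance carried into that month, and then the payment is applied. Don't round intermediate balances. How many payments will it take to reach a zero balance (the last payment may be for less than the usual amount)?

5 payments

Monthly rate r = 15.8%/12 = 1.31667% = 0.0131667.
Recurrence: B ← B·(1+r) − €870.00.
Month 1: interest €46.74; balance after payment €2,726.74.
Month 2: interest €35.90; balance after payment €1,892.64.
Month 3: interest €24.92; balance after payment €1,047.56.
Month 4: interest €13.79; balance after payment €191.36.
Month 5: interest €2.52; balance after payment €0.00.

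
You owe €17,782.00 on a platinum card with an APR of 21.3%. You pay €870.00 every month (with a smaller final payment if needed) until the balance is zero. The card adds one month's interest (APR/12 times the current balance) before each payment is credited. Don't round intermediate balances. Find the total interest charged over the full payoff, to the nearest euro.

Monthly rate r = 21.3%/12 = 1.775% = 0.01775.
Payoff takes n = ⌈−ln(1 − rB₀/P)/ln(1+r)⌉ = ⌈25.614⌉ = 26 payments; the last is €536.05.
Total paid = 25·€870.00 + €536.05 = €22,286.05.
Total interest = total paid − principal = €22,286.05 − €17,782.00 = €4,504.05.

€4,504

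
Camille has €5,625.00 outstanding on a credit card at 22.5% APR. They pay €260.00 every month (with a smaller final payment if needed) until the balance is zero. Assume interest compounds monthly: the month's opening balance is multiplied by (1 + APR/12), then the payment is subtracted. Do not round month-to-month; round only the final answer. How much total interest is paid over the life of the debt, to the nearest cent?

Monthly rate r = 22.5%/12 = 1.875% = 0.01875.
Payoff takes n = ⌈−ln(1 − rB₀/P)/ln(1+r)⌉ = ⌈28.008⌉ = 29 payments; the last is €2.07.
Total paid = 28·€260.00 + €2.07 = €7,282.07.
Total interest = total paid − principal = €7,282.07 − €5,625.00 = €1,657.07.

€1,657.07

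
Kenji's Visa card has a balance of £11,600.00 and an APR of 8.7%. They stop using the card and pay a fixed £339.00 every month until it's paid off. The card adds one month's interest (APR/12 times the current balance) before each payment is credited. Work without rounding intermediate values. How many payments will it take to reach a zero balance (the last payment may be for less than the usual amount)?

Monthly rate r = 8.7%/12 = 0.725% = 0.00725.
Recurrence: B ← B·(1+r) − £339.00.
Month 1: interest £84.10; balance after payment £11,345.10.
Month 2: interest £82.25; balance after payment £11,088.35.
Closed form: n = −ln(1 − rB₀/P)/ln(1+r) = −ln(0.75192)/ln(1.00725) ≈ 39.471, so the balance reaches zero during payment 40.

40 months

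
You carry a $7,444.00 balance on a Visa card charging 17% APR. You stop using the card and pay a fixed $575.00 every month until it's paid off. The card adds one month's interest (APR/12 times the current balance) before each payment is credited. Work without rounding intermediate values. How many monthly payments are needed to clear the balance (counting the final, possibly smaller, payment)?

15 payments

Monthly rate r = 17%/12 = 1.41667% = 0.0141667.
Recurrence: B ← B·(1+r) − $575.00.
Month 1: interest $105.46; balance after payment $6,974.46.
Month 2: interest $98.80; balance after payment $6,498.26.
Closed form: n = −ln(1 − rB₀/P)/ln(1+r) = −ln(0.8166)/ln(1.01417) ≈ 14.403, so the balance reaches zero during payment 15.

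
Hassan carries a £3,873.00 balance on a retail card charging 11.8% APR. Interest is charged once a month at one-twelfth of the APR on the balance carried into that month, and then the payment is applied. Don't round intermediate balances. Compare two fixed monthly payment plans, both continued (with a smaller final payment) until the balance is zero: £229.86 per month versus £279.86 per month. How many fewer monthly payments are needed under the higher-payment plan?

4 fewer payments

Monthly rate r = 11.8%/12 = 0.983333% = 0.00983333.
At £229.86/mo: n = ⌈−ln(1 − rB₀/P)/ln(1+r)⌉ = 19 payments (last £117.96); total interest = total paid − £3,873.00 = £382.44.
At £279.86/mo: 15 payments (last £265.64); total interest £310.68.
Payments saved = 19 − 15 = 4.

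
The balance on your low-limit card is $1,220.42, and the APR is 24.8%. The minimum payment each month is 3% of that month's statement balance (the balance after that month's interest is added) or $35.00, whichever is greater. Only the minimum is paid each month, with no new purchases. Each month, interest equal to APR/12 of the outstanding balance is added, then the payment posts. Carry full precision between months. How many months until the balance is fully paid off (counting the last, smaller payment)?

62 months

Monthly rate r = 24.8%/12 = 2.06667% = 0.0206667.
While 3% of the post-interest balance exceeds $35.00, each month B ← (B·(1+r))·(1 − 0.03), i.e. B shrinks by the factor (1+r)·0.97 = 0.99005.
This holds for months 1–7. Entering month 8 the balance is $1,137.89; 3% of the post-interest balance is now below $35.00, so the flat $35.00 minimum applies from here.
From month 8 a fixed $35.00 at rate r clears $1,137.89 in 55 more payments. Total: 7 + 55 = 62 months.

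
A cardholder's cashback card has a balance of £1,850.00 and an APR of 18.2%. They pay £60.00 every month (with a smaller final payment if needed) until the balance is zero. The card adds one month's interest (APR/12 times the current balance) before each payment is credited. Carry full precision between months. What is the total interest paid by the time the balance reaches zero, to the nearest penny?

Monthly rate r = 18.2%/12 = 1.51667% = 0.0151667.
Payoff takes n = ⌈−ln(1 − rB₀/P)/ln(1+r)⌉ = ⌈41.881⌉ = 42 payments; the last is £52.93.
Total paid = 41·£60.00 + £52.93 = £2,512.93.
Total interest = total paid − principal = £2,512.93 − £1,850.00 = £662.93.

£662.93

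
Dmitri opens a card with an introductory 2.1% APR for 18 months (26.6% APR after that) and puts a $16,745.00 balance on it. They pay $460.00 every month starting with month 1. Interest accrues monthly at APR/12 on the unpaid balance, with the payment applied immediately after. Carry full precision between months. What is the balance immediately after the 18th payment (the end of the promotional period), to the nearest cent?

Promo months 1–18 at r₀ = 2.1%/12 = 0.00175; months 19+ at r₁ = 26.6%/12 = 0.0221667.
After month 18: iterate B ← B·(1+r₀) − $460.00 for 18 months → $8,876.07.

$8,876.07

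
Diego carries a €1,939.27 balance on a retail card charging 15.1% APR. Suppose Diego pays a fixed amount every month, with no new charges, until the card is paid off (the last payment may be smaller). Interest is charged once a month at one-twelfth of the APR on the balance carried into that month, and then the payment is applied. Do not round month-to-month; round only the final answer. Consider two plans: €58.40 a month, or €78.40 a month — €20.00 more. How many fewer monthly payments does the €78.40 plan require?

14 fewer payments

Monthly rate r = 15.1%/12 = 1.25833% = 0.0125833.
At €58.40/mo: n = ⌈−ln(1 − rB₀/P)/ln(1+r)⌉ = 44 payments (last €15.58); total interest = total paid − €1,939.27 = €587.51.
At €78.40/mo: 30 payments (last €64.31); total interest €398.64.
Payments saved = 44 − 30 = 14.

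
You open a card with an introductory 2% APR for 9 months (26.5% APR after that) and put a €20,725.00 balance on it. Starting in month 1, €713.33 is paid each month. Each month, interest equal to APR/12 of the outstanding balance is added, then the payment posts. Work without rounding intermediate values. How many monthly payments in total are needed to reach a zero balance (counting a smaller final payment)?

Promo months 1–9 at r₀ = 2%/12 = 0.00166667; months 10+ at r₁ = 26.5%/12 = 0.0220833.
After month 9: iterate B ← B·(1+r₀) − €713.33 for 9 months → €14,575.02.
Then at r₁ with €713.33/mo: n₂ = −ln(1 − r₁·B/P)/ln(1+r₁) ≈ 27.47 → 28 more payments.

37 months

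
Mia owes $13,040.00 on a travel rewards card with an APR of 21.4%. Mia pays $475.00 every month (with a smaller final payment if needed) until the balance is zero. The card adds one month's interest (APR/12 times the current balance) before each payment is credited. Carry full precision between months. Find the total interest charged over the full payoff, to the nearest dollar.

Monthly rate r = 21.4%/12 = 1.78333% = 0.0178333.
Payoff takes n = ⌈−ln(1 − rB₀/P)/ln(1+r)⌉ = ⌈38.046⌉ = 39 payments; the last is $21.96.
Total paid = 38·$475.00 + $21.96 = $18,071.96.
Total interest = total paid − principal = $18,071.96 − $13,040.00 = $5,031.96.

$5,032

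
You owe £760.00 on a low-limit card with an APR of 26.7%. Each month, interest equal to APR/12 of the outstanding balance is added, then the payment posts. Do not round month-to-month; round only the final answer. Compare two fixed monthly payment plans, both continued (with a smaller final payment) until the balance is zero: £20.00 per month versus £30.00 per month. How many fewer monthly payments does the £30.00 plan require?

Monthly rate r = 26.7%/12 = 2.225% = 0.02225.
At £20.00/mo: n = ⌈−ln(1 − rB₀/P)/ln(1+r)⌉ = 85 payments (last £17.34); total interest = total paid − £760.00 = £937.34.
At £30.00/mo: 38 payments (last £20.69); total interest £370.69.
Payments saved = 85 − 38 = 47.

47 fewer payments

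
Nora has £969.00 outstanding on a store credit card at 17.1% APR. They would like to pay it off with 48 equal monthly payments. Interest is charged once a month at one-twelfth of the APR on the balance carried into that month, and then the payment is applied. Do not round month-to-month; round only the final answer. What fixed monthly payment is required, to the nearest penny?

£28.01

Monthly rate r = 17.1%/12 = 1.425% = 0.01425.
Level-payment amortization: P = B₀·r / (1 − (1+r)^(−n)) = 969.00·0.01425 / (1 − 1.01425^(−48)).
Denominator 1 − (1+r)^(−48) = 0.492963512.
P = 13.8083 / 0.492963512 ≈ 28.01.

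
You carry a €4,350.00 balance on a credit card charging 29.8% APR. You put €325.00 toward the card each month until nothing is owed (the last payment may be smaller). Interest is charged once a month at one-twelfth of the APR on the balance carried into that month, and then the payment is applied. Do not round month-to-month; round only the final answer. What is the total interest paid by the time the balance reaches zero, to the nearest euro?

Monthly rate r = 29.8%/12 = 2.48333% = 0.0248333.
Payoff takes n = ⌈−ln(1 − rB₀/P)/ln(1+r)⌉ = ⌈16.471⌉ = 17 payments; the last is €154.19.
Total paid = 16·€325.00 + €154.19 = €5,354.19.
Total interest = total paid − principal = €5,354.19 − €4,350.00 = €1,004.19.

€1,004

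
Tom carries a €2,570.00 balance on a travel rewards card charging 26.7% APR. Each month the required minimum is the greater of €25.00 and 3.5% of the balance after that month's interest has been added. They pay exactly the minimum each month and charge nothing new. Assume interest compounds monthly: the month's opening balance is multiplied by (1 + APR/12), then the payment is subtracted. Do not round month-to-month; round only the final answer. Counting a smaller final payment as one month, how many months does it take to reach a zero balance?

Monthly rate r = 26.7%/12 = 2.225% = 0.02225.
While 3.5% of the post-interest balance exceeds €25.00, each month B ← (B·(1+r))·(1 − 0.035), i.e. B shrinks by the factor (1+r)·0.965 = 0.98647.
This holds for months 1–96. Entering month 97 the balance is €695.09; 3.5% of the post-interest balance is now below €25.00, so the flat €25.00 minimum applies from here.
From month 97 a fixed €25.00 at rate r clears €695.09 in 44 more payments. Total: 96 + 44 = 140 months.

140 months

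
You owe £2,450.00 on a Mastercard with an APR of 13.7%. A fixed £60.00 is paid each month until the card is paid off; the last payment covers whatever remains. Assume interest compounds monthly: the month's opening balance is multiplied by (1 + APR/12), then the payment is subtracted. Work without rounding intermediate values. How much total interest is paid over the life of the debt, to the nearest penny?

Monthly rate r = 13.7%/12 = 1.14167% = 0.0114167.
Payoff takes n = ⌈−ln(1 − rB₀/P)/ln(1+r)⌉ = ⌈55.294⌉ = 56 payments; the last is £17.71.
Total paid = 55·£60.00 + £17.71 = £3,317.71.
Total interest = total paid − principal = £3,317.71 − £2,450.00 = £867.71.

£867.71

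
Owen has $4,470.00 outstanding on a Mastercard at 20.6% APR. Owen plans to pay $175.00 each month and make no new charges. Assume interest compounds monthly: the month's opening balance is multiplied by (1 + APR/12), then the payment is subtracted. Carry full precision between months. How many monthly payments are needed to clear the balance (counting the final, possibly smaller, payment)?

Monthly rate r = 20.6%/12 = 1.71667% = 0.0171667.
Recurrence: B ← B·(1+r) − $175.00.
Month 1: interest $76.73; balance after payment $4,371.73.
Month 2: interest $75.05; balance after payment $4,271.78.
Closed form: n = −ln(1 − rB₀/P)/ln(1+r) = −ln(0.56151)/ln(1.01717) ≈ 33.906, so the balance reaches zero during payment 34.

34 payments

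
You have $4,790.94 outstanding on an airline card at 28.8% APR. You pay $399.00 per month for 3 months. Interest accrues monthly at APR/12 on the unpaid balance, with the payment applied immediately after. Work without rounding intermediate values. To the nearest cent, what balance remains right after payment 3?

$3,918.27

Monthly rate r = 28.8%/12 = 2.4% = 0.024.
Each month: B ← B·(1+r) − $399.00.
Month 1: interest $114.98; balance after payment $4,506.92.
Month 2: interest $108.17; balance after payment $4,216.09.
Month 3: interest $101.19; balance after payment $3,918.27.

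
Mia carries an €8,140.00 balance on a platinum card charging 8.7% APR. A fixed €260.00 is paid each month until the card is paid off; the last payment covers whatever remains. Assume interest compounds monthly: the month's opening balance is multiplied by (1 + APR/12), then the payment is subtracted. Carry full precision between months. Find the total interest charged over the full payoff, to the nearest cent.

Monthly rate r = 8.7%/12 = 0.725% = 0.00725.
Payoff takes n = ⌈−ln(1 − rB₀/P)/ln(1+r)⌉ = ⌈35.639⌉ = 36 payments; the last is €166.38.
Total paid = 35·€260.00 + €166.38 = €9,266.38.
Total interest = total paid − principal = €9,266.38 − €8,140.00 = €1,126.38.

€1,126.38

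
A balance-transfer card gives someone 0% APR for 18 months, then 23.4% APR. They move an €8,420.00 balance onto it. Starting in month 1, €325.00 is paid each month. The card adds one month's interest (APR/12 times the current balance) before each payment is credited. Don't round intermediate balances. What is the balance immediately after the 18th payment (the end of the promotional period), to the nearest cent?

€2,570.00

Promo months 1–18 at r₀ = 0%/12 = 0; months 19+ at r₁ = 23.4%/12 = 0.0195.
After month 18 (no interest yet): B = €8,420.00 − 18·€325.00 = €2,570.00.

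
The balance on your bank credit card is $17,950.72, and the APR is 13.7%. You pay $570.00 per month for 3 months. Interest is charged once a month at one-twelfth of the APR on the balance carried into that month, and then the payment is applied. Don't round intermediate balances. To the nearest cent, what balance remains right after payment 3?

$16,842.98

Monthly rate r = 13.7%/12 = 1.14167% = 0.0114167.
Each month: B ← B·(1+r) − $570.00.
Month 1: interest $204.94; balance after payment $17,585.66.
Month 2: interest $200.77; balance after payment $17,216.43.
Month 3: interest $196.55; balance after payment $16,842.98.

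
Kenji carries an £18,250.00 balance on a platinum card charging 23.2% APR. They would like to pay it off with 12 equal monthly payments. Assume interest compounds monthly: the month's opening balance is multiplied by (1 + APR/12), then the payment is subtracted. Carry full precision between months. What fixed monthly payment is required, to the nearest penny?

Monthly rate r = 23.2%/12 = 1.93333% = 0.0193333.
Level-payment amortization: P = B₀·r / (1 − (1+r)^(−n)) = 18250.00·0.0193333 / (1 − 1.01933^(−12)).
Denominator 1 − (1+r)^(−12) = 0.205296211.
P = 352.833 / 0.205296211 ≈ 1718.65.

£1,718.65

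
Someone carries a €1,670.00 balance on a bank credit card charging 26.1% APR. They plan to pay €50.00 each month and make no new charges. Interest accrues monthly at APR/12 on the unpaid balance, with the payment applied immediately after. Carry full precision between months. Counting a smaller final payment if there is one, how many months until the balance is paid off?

Monthly rate r = 26.1%/12 = 2.175% = 0.02175.
Recurrence: B ← B·(1+r) − €50.00.
Month 1: interest €36.32; balance after payment €1,656.32.
Month 2: interest €36.03; balance after payment €1,642.35.
Closed form: n = −ln(1 − rB₀/P)/ln(1+r) = −ln(0.27355)/ln(1.02175) ≈ 60.244, so the balance reaches zero during payment 61.

61 months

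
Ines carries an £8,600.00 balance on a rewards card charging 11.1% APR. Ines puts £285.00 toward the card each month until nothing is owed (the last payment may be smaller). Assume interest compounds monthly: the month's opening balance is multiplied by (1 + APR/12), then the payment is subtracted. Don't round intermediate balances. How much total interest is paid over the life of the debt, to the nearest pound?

Monthly rate r = 11.1%/12 = 0.925% = 0.00925.
Payoff takes n = ⌈−ln(1 − rB₀/P)/ln(1+r)⌉ = ⌈35.546⌉ = 36 payments; the last is £155.85.
Total paid = 35·£285.00 + £155.85 = £10,130.85.
Total interest = total paid − principal = £10,130.85 − £8,600.00 = £1,530.85.

£1,531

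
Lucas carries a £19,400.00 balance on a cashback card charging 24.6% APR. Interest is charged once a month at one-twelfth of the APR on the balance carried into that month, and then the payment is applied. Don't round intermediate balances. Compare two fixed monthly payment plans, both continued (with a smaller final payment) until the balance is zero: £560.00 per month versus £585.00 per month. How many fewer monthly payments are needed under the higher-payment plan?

Monthly rate r = 24.6%/12 = 2.05% = 0.0205.
At £560.00/mo: n = ⌈−ln(1 − rB₀/P)/ln(1+r)⌉ = 62 payments (last £17.71); total interest = total paid − £19,400.00 = £14,777.71.
At £585.00/mo: 57 payments (last £72.97); total interest £13,432.97.
Payments saved = 62 − 57 = 5.

5 fewer payments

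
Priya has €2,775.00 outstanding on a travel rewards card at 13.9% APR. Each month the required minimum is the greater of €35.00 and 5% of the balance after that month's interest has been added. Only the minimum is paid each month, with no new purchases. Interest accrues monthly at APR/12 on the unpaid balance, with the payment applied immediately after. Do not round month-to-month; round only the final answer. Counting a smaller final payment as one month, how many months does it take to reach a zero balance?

Monthly rate r = 13.9%/12 = 1.15833% = 0.0115833.
While 5% of the post-interest balance exceeds €35.00, each month B ← (B·(1+r))·(1 − 0.05), i.e. B shrinks by the factor (1+r)·0.95 = 0.961.
This holds for months 1–35. Entering month 36 the balance is €689.68; 5% of the post-interest balance is now below €35.00, so the flat €35.00 minimum applies from here.
From month 36 a fixed €35.00 at rate r clears €689.68 in 23 more payments. Total: 35 + 23 = 58 months.

58 months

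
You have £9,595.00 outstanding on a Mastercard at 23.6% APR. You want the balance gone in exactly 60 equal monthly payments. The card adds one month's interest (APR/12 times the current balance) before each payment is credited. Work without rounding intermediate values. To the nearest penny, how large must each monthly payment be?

£273.81

Monthly rate r = 23.6%/12 = 1.96667% = 0.0196667.
Level-payment amortization: P = B₀·r / (1 − (1+r)^(−n)) = 9595.00·0.0196667 / (1 − 1.01967^(−60)).
Denominator 1 − (1+r)^(−60) = 0.68918164.
P = 188.702 / 0.68918164 ≈ 273.81.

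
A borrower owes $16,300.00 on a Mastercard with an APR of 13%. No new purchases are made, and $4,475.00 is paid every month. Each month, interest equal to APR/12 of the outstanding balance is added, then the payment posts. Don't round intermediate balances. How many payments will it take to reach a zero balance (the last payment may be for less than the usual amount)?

4 payments

Monthly rate r = 13%/12 = 1.08333% = 0.0108333.
Recurrence: B ← B·(1+r) − $4,475.00.
Month 1: interest $176.58; balance after payment $12,001.58.
Month 2: interest $130.02; balance after payment $7,656.60.
Month 3: interest $82.95; balance after payment $3,264.55.
Month 4: interest $35.37; balance after payment $0.00.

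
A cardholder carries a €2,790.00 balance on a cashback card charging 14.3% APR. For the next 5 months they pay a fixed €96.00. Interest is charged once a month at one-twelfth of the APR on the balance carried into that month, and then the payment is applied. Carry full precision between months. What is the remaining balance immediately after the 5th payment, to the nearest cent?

Monthly rate r = 14.3%/12 = 1.19167% = 0.0119167.
Each month: B ← B·(1+r) − €96.00.
Month 1: interest €33.25; balance after payment €2,727.25.
Month 2: interest €32.50; balance after payment €2,663.75.
Month 3: interest €31.74; balance after payment €2,599.49.
Month 4: interest €30.98; balance after payment €2,534.47.
Month 5: interest €30.20; balance after payment €2,468.67.

€2,468.67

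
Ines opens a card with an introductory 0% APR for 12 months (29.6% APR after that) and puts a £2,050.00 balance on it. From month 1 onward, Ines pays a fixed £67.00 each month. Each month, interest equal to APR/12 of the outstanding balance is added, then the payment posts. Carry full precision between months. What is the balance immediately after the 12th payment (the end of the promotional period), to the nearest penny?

Promo months 1–12 at r₀ = 0%/12 = 0; months 13+ at r₁ = 29.6%/12 = 0.0246667.
After month 12 (no interest yet): B = £2,050.00 − 12·£67.00 = £1,246.00.

£1,246.00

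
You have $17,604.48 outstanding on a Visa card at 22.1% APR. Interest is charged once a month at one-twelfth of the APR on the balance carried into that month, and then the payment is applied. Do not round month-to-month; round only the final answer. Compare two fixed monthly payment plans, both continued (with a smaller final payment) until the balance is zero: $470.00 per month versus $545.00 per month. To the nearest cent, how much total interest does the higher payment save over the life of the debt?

Monthly rate r = 22.1%/12 = 1.84167% = 0.0184167.
At $470.00/mo: n = ⌈−ln(1 − rB₀/P)/ln(1+r)⌉ = 65 payments (last $69.07); total interest = total paid − $17,604.48 = $12,544.59.
At $545.00/mo: 50 payments (last $281.75); total interest $9,382.27.
Interest saved = $12,544.59 − $9,382.27 = $3,162.32.

$3,162.32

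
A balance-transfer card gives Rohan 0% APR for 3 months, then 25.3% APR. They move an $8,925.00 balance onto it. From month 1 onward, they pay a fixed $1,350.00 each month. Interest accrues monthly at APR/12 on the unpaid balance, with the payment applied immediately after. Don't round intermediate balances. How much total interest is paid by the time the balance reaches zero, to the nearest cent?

$251.12

Promo months 1–3 at r₀ = 0%/12 = 0; months 4+ at r₁ = 25.3%/12 = 0.0210833.
After month 3 (no interest yet): B = $8,925.00 − 3·$1,350.00 = $4,875.00.
Then at r₁ with $1,350.00/mo: n₂ = −ln(1 − r₁·B/P)/ln(1+r₁) ≈ 3.80 → 4 more payments.
Total paid = 6·$1,350.00 + $1,076.12 = $9,176.12; interest = $9,176.12 − $8,925.00 = $251.12.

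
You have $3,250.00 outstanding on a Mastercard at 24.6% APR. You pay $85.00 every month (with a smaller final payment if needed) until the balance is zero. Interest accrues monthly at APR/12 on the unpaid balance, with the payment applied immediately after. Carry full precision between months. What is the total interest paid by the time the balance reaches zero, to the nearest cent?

$3,165.88

Monthly rate r = 24.6%/12 = 2.05% = 0.0205.
Payoff takes n = ⌈−ln(1 − rB₀/P)/ln(1+r)⌉ = ⌈75.478⌉ = 76 payments; the last is $40.88.
Total paid = 75·$85.00 + $40.88 = $6,415.88.
Total interest = total paid − principal = $6,415.88 − $3,250.00 = $3,165.88.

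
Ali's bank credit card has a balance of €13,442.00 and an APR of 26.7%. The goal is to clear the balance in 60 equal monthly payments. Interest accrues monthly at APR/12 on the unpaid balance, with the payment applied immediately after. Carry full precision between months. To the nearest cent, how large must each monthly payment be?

€408.05

Monthly rate r = 26.7%/12 = 2.225% = 0.02225.
Level-payment amortization: P = B₀·r / (1 − (1+r)^(−n)) = 13442.00·0.02225 / (1 − 1.02225^(−60)).
Denominator 1 − (1+r)^(−60) = 0.732962135.
P = 299.084 / 0.732962135 ≈ 408.05.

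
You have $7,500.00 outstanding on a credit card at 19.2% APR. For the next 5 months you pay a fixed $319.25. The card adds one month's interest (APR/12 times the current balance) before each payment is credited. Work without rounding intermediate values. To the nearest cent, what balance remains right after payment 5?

Monthly rate r = 19.2%/12 = 1.6% = 0.016.
Each month: B ← B·(1+r) − $319.25.
Month 1: interest $120.00; balance after payment $7,300.75.
Month 2: interest $116.81; balance after payment $7,098.31.
Month 3: interest $113.57; balance after payment $6,892.63.
Month 4: interest $110.28; balance after payment $6,683.67.
Month 5: interest $106.94; balance after payment $6,471.36.

$6,471.36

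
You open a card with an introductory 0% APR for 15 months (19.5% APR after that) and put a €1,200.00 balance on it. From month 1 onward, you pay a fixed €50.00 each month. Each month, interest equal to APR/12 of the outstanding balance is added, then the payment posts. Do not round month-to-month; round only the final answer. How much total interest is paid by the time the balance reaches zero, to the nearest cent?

Promo months 1–15 at r₀ = 0%/12 = 0; months 16+ at r₁ = 19.5%/12 = 0.01625.
After month 15 (no interest yet): B = €1,200.00 − 15·€50.00 = €450.00.
Then at r₁ with €50.00/mo: n₂ = −ln(1 − r₁·B/P)/ln(1+r₁) ≈ 9.81 → 10 more payments.
Total paid = 24·€50.00 + €40.52 = €1,240.52; interest = €1,240.52 − €1,200.00 = €40.52.

€40.52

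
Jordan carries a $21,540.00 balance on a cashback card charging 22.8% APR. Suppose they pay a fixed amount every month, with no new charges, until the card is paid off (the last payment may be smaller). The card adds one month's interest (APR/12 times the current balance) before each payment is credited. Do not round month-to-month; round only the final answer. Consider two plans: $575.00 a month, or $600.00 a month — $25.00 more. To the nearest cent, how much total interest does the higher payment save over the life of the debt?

Monthly rate r = 22.8%/12 = 1.9% = 0.019.
At $575.00/mo: n = ⌈−ln(1 − rB₀/P)/ln(1+r)⌉ = 67 payments (last $52.81); total interest = total paid − $21,540.00 = $16,462.81.
At $600.00/mo: 61 payments (last $533.34); total interest $14,993.34.
Interest saved = $16,462.81 − $14,993.34 = $1,469.47.

$1,469.47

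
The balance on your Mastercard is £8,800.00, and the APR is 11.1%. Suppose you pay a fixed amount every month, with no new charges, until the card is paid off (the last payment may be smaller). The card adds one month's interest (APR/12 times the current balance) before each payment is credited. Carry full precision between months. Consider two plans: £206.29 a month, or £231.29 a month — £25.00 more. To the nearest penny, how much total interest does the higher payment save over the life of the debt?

£347.65

Monthly rate r = 11.1%/12 = 0.925% = 0.00925.
At £206.29/mo: n = ⌈−ln(1 − rB₀/P)/ln(1+r)⌉ = 55 payments (last £104.32); total interest = total paid − £8,800.00 = £2,443.98.
At £231.29/mo: 48 payments (last £25.70); total interest £2,096.33.
Interest saved = £2,443.98 − £2,096.33 = £347.65.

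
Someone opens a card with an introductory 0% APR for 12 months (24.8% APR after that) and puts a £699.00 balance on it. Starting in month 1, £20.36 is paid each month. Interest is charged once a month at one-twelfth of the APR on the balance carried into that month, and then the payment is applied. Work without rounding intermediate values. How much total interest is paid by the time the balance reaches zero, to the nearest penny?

Promo months 1–12 at r₀ = 0%/12 = 0; months 13+ at r₁ = 24.8%/12 = 0.0206667.
After month 12 (no interest yet): B = £699.00 − 12·£20.36 = £454.68.
Then at r₁ with £20.36/mo: n₂ = −ln(1 − r₁·B/P)/ln(1+r₁) ≈ 30.26 → 31 more payments.
Total paid = 42·£20.36 + £5.36 = £860.48; interest = £860.48 − £699.00 = £161.48.

£161.48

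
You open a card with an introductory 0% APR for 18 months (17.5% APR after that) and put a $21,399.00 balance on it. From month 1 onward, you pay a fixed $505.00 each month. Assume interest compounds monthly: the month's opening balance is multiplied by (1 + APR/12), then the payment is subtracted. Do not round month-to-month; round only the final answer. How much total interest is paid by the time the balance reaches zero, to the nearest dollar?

$3,012

Promo months 1–18 at r₀ = 0%/12 = 0; months 19+ at r₁ = 17.5%/12 = 0.0145833.
After month 18 (no interest yet): B = $21,399.00 − 18·$505.00 = $12,309.00.
Then at r₁ with $505.00/mo: n₂ = −ln(1 − r₁·B/P)/ln(1+r₁) ≈ 30.34 → 31 more payments.
Total paid = 48·$505.00 + $170.85 = $24,410.85; interest = $24,410.85 − $21,399.00 = $3,011.85.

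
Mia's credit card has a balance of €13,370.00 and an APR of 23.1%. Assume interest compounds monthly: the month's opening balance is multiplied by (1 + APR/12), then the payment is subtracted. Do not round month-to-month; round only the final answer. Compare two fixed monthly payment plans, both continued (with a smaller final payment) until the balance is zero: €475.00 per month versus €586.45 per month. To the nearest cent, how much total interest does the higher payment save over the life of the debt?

€1,672.36

Monthly rate r = 23.1%/12 = 1.925% = 0.01925.
At €475.00/mo: n = ⌈−ln(1 − rB₀/P)/ln(1+r)⌉ = 41 payments (last €444.89); total interest = total paid − €13,370.00 = €6,074.89.
At €586.45/mo: 31 payments (last €179.03); total interest €4,402.53.
Interest saved = €6,074.89 − €4,402.53 = €1,672.36.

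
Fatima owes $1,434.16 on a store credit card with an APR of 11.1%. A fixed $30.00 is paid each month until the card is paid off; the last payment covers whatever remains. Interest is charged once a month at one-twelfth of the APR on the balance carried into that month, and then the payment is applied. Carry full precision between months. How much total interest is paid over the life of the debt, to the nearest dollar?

Monthly rate r = 11.1%/12 = 0.925% = 0.00925.
Payoff takes n = ⌈−ln(1 − rB₀/P)/ln(1+r)⌉ = ⌈63.400⌉ = 64 payments; the last is $12.03.
Total paid = 63·$30.00 + $12.03 = $1,902.03.
Total interest = total paid − principal = $1,902.03 − $1,434.16 = $467.87.

$468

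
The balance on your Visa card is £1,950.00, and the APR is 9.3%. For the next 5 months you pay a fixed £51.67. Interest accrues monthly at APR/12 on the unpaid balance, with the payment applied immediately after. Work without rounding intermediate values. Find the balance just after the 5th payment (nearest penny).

£1,764.36

Monthly rate r = 9.3%/12 = 0.775% = 0.00775.
Each month: B ← B·(1+r) − £51.67.
Month 1: interest £15.11; balance after payment £1,913.44.
Month 2: interest £14.83; balance after payment £1,876.60.
Month 3: interest £14.54; balance after payment £1,839.48.
Month 4: interest £14.26; balance after payment £1,802.06.
Month 5: interest £13.97; balance after payment £1,764.36.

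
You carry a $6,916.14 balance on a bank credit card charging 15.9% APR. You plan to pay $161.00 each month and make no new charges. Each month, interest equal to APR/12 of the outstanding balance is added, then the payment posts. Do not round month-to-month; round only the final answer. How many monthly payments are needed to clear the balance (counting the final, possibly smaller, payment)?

64 months

Monthly rate r = 15.9%/12 = 1.325% = 0.01325.
Recurrence: B ← B·(1+r) − $161.00.
Month 1: interest $91.64; balance after payment $6,846.78.
Month 2: interest $90.72; balance after payment $6,776.50.
Closed form: n = −ln(1 − rB₀/P)/ln(1+r) = −ln(0.43081)/ln(1.01325) ≈ 63.973, so the balance reaches zero during payment 64.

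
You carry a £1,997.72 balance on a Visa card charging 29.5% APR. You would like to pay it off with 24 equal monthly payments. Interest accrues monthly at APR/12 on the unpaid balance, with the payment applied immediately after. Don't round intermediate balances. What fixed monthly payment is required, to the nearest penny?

Monthly rate r = 29.5%/12 = 2.45833% = 0.0245833.
Level-payment amortization: P = B₀·r / (1 − (1+r)^(−n)) = 1997.72·0.0245833 / (1 − 1.02458^(−24)).
Denominator 1 − (1+r)^(−24) = 0.441703235.
P = 49.1106 / 0.441703235 ≈ 111.18.

£111.18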